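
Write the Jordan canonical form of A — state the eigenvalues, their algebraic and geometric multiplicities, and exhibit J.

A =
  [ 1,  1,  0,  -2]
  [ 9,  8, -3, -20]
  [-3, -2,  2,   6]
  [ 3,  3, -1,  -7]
J_3(1) ⊕ J_1(1)

The characteristic polynomial is
  det(x·I − A) = x^4 - 4*x^3 + 6*x^2 - 4*x + 1 = (x - 1)^4

Eigenvalues and multiplicities (the geometric multiplicity of λ is n − rank(A − λI), which equals the number of Jordan blocks for λ):
  λ = 1: algebraic multiplicity = 4, geometric multiplicity = 2

Determining the block sizes for each eigenvalue:
  λ = 1: with am = 4 and gm = 2, the partition is not yet determined (e.g. several partitions of 4 into 2 parts exist). Let N = A − (1)·I. Computing rank(N^1) = 2, rank(N^2) = 1, rank(N^3) = 0; the number of blocks of size ≥ j is rank(N^{j−1}) − rank(N^j), giving [2, 1, 1]. So we have 1 block(s) of size 3, 1 block(s) of size 1 → block sizes [3, 1]

Assembling the blocks gives a Jordan form
J =
  [1, 1, 0, 0]
  [0, 1, 1, 0]
  [0, 0, 1, 0]
  [0, 0, 0, 1]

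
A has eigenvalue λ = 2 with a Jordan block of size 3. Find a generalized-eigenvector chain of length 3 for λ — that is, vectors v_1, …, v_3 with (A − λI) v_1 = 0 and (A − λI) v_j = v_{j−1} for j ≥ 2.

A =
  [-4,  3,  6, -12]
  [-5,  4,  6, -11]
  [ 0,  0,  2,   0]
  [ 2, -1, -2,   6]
A Jordan chain for λ = 2 of length 3:
v_1 = (-3, -2, 0, 1)ᵀ
v_2 = (-6, -5, 0, 2)ᵀ
v_3 = (1, 0, 0, 0)ᵀ

Let N = A − (2)·I. We want v_3 with N^3 v_3 = 0 but N^2 v_3 ≠ 0; then v_{j-1} := N · v_j for j = 3, …, 2.

Pick v_3 = (1, 0, 0, 0)ᵀ.
Then v_2 = N · v_3 = (-6, -5, 0, 2)ᵀ.
Then v_1 = N · v_2 = (-3, -2, 0, 1)ᵀ.

Sanity check: (A − (2)·I) v_1 = (0, 0, 0, 0)ᵀ = 0. ✓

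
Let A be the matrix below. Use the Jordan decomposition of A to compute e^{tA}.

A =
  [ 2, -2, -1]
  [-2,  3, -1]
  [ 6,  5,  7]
e^{tA} =
  [t^2*exp(4*t) - 2*t*exp(4*t) + exp(4*t), t^2*exp(4*t)/2 - 2*t*exp(4*t), t^2*exp(4*t)/2 - t*exp(4*t)]
  [-2*t*exp(4*t), -t*exp(4*t) + exp(4*t), -t*exp(4*t)]
  [-2*t^2*exp(4*t) + 6*t*exp(4*t), -t^2*exp(4*t) + 5*t*exp(4*t), -t^2*exp(4*t) + 3*t*exp(4*t) + exp(4*t)]

Strategy: write A = P · J · P⁻¹ where J is a Jordan canonical form, so e^{tA} = P · e^{tJ} · P⁻¹, and e^{tJ} can be computed block-by-block.

A has Jordan form
J =
  [4, 1, 0]
  [0, 4, 1]
  [0, 0, 4]
(up to reordering of blocks).

Per-block formulas:
  For a 3×3 Jordan block J_3(4): exp(t · J_3(4)) = e^(4t)·(I + t·N + (t^2/2)·N^2), where N is the 3×3 nilpotent shift.

After assembling e^{tJ} and conjugating by P, we get:

e^{tA} =
  [t^2*exp(4*t) - 2*t*exp(4*t) + exp(4*t), t^2*exp(4*t)/2 - 2*t*exp(4*t), t^2*exp(4*t)/2 - t*exp(4*t)]
  [-2*t*exp(4*t), -t*exp(4*t) + exp(4*t), -t*exp(4*t)]
  [-2*t^2*exp(4*t) + 6*t*exp(4*t), -t^2*exp(4*t) + 5*t*exp(4*t), -t^2*exp(4*t) + 3*t*exp(4*t) + exp(4*t)]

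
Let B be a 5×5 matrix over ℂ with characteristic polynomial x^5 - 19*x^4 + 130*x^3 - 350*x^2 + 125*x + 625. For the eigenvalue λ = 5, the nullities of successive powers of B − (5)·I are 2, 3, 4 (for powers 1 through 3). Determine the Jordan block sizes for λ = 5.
Block sizes for λ = 5: [3, 1]

From the dimensions of kernels of powers, the number of Jordan blocks of size at least j is d_j − d_{j−1} where d_j = dim ker(N^j) (with d_0 = 0). Computing the differences gives [2, 1, 1].
The number of blocks of size exactly k is (#blocks of size ≥ k) − (#blocks of size ≥ k + 1), so the partition is: 1 block(s) of size 1, 1 block(s) of size 3.
In nonincreasing order the block sizes are [3, 1].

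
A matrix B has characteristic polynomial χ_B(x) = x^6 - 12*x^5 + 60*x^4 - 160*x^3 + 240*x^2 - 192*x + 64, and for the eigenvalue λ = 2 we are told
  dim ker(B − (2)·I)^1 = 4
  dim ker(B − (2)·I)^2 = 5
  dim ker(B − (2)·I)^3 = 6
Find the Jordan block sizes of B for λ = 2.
Block sizes for λ = 2: [3, 1, 1, 1]

From the dimensions of kernels of powers, the number of Jordan blocks of size at least j is d_j − d_{j−1} where d_j = dim ker(N^j) (with d_0 = 0). Computing the differences gives [4, 1, 1].
The number of blocks of size exactly k is (#blocks of size ≥ k) − (#blocks of size ≥ k + 1), so the partition is: 3 block(s) of size 1, 1 block(s) of size 3.
In nonincreasing order the block sizes are [3, 1, 1, 1].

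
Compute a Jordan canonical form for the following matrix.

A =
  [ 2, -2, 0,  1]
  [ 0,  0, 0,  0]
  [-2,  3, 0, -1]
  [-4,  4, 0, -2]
J_2(0) ⊕ J_2(0)

The characteristic polynomial is
  det(x·I − A) = x^4

Eigenvalues and multiplicities (the geometric multiplicity of λ is n − rank(A − λI), which equals the number of Jordan blocks for λ):
  λ = 0: algebraic multiplicity = 4, geometric multiplicity = 2

Determining the block sizes for each eigenvalue:
  λ = 0: with am = 4 and gm = 2, the partition is not yet determined (e.g. several partitions of 4 into 2 parts exist). Let N = A − (0)·I. Computing rank(N^1) = 2, rank(N^2) = 0; the number of blocks of size ≥ j is rank(N^{j−1}) − rank(N^j), giving [2, 2]. So we have 2 block(s) of size 2 → block sizes [2, 2]

Assembling the blocks gives a Jordan form
J =
  [0, 1, 0, 0]
  [0, 0, 0, 0]
  [0, 0, 0, 1]
  [0, 0, 0, 0]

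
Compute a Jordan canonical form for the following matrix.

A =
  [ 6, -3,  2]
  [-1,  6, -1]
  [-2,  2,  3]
J_3(5)

The characteristic polynomial is
  det(x·I − A) = x^3 - 15*x^2 + 75*x - 125 = (x - 5)^3

Eigenvalues and multiplicities (the geometric multiplicity of λ is n − rank(A − λI), which equals the number of Jordan blocks for λ):
  λ = 5: algebraic multiplicity = 3, geometric multiplicity = 1

Determining the block sizes for each eigenvalue:
  λ = 5: one block (gm = 1), so the single block has size am = 3 → block sizes [3]

Assembling the blocks gives a Jordan form
J =
  [5, 1, 0]
  [0, 5, 1]
  [0, 0, 5]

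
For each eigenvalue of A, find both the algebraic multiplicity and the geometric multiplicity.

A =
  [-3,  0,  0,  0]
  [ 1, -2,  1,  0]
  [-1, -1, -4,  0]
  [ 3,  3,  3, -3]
λ = -3: alg = 4, geom = 3

Step 1 — factor the characteristic polynomial to read off the algebraic multiplicities:
  χ_A(x) = (x + 3)^4

Step 2 — compute geometric multiplicities via the rank-nullity identity g(λ) = n − rank(A − λI):
  rank(A − (-3)·I) = 1, so dim ker(A − (-3)·I) = n − 1 = 3

Summary:
  λ = -3: algebraic multiplicity = 4, geometric multiplicity = 3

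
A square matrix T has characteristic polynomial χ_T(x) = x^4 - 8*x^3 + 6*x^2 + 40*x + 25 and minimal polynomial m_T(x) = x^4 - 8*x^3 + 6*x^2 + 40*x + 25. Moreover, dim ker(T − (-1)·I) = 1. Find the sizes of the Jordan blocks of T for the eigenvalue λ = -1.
Block sizes for λ = -1: [2]

Step 1 — from the characteristic polynomial, algebraic multiplicity of λ = -1 is 2. From dim ker(T − (-1)·I) = 1, there are exactly 1 Jordan blocks for λ = -1.
Step 2 — from the minimal polynomial, the factor (x + 1)^2 tells us the largest block for λ = -1 has size 2.
Step 3 — with total size 2, 1 blocks, and largest block 2, the block sizes (in nonincreasing order) are [2].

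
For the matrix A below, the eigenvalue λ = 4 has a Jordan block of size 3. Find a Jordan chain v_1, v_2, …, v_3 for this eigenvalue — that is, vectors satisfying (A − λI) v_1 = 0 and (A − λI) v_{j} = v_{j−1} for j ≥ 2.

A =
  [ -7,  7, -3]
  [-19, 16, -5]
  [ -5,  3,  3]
A Jordan chain for λ = 4 of length 3:
v_1 = (3, 6, 3)ᵀ
v_2 = (-11, -19, -5)ᵀ
v_3 = (1, 0, 0)ᵀ

Let N = A − (4)·I. We want v_3 with N^3 v_3 = 0 but N^2 v_3 ≠ 0; then v_{j-1} := N · v_j for j = 3, …, 2.

Pick v_3 = (1, 0, 0)ᵀ.
Then v_2 = N · v_3 = (-11, -19, -5)ᵀ.
Then v_1 = N · v_2 = (3, 6, 3)ᵀ.

Sanity check: (A − (4)·I) v_1 = (0, 0, 0)ᵀ = 0. ✓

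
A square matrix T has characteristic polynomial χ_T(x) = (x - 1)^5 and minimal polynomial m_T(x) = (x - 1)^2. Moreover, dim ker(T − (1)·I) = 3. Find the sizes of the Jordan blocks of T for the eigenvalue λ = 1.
Block sizes for λ = 1: [2, 2, 1]

Step 1 — from the characteristic polynomial, algebraic multiplicity of λ = 1 is 5. From dim ker(T − (1)·I) = 3, there are exactly 3 Jordan blocks for λ = 1.
Step 2 — from the minimal polynomial, the factor (x − 1)^2 tells us the largest block for λ = 1 has size 2.
Step 3 — with total size 5, 3 blocks, and largest block 2, the block sizes (in nonincreasing order) are [2, 2, 1].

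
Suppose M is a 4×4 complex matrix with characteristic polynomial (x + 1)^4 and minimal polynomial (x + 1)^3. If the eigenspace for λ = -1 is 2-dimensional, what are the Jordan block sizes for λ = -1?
Block sizes for λ = -1: [3, 1]

Step 1 — from the characteristic polynomial, algebraic multiplicity of λ = -1 is 4. From dim ker(M − (-1)·I) = 2, there are exactly 2 Jordan blocks for λ = -1.
Step 2 — from the minimal polynomial, the factor (x + 1)^3 tells us the largest block for λ = -1 has size 3.
Step 3 — with total size 4, 2 blocks, and largest block 3, the block sizes (in nonincreasing order) are [3, 1].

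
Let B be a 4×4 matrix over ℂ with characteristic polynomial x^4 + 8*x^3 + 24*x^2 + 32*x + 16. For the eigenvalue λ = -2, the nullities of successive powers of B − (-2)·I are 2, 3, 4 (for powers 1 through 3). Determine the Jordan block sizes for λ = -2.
Block sizes for λ = -2: [3, 1]

From the dimensions of kernels of powers, the number of Jordan blocks of size at least j is d_j − d_{j−1} where d_j = dim ker(N^j) (with d_0 = 0). Computing the differences gives [2, 1, 1].
The number of blocks of size exactly k is (#blocks of size ≥ k) − (#blocks of size ≥ k + 1), so the partition is: 1 block(s) of size 1, 1 block(s) of size 3.
In nonincreasing order the block sizes are [3, 1].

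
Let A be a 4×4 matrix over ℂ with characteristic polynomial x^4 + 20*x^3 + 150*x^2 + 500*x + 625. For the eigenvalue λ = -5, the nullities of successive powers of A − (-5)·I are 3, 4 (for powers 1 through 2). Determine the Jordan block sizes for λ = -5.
Block sizes for λ = -5: [2, 1, 1]

From the dimensions of kernels of powers, the number of Jordan blocks of size at least j is d_j − d_{j−1} where d_j = dim ker(N^j) (with d_0 = 0). Computing the differences gives [3, 1].
The number of blocks of size exactly k is (#blocks of size ≥ k) − (#blocks of size ≥ k + 1), so the partition is: 2 block(s) of size 1, 1 block(s) of size 2.
In nonincreasing order the block sizes are [2, 1, 1].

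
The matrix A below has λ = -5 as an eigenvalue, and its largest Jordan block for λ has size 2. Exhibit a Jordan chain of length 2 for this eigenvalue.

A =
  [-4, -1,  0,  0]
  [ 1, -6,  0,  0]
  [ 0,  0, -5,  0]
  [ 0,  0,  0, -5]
A Jordan chain for λ = -5 of length 2:
v_1 = (1, 1, 0, 0)ᵀ
v_2 = (1, 0, 0, 0)ᵀ

Let N = A − (-5)·I. We want v_2 with N^2 v_2 = 0 but N^1 v_2 ≠ 0; then v_{j-1} := N · v_j for j = 2, …, 2.

Pick v_2 = (1, 0, 0, 0)ᵀ.
Then v_1 = N · v_2 = (1, 1, 0, 0)ᵀ.

Sanity check: (A − (-5)·I) v_1 = (0, 0, 0, 0)ᵀ = 0. ✓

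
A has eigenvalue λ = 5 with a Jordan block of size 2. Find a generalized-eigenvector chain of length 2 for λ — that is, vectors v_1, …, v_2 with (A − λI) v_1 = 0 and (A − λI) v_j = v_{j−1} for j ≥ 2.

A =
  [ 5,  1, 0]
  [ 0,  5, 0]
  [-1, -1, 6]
A Jordan chain for λ = 5 of length 2:
v_1 = (-1, 0, -1)ᵀ
v_2 = (2, -1, 0)ᵀ

Let N = A − (5)·I. We want v_2 with N^2 v_2 = 0 but N^1 v_2 ≠ 0; then v_{j-1} := N · v_j for j = 2, …, 2.

Pick v_2 = (2, -1, 0)ᵀ.
Then v_1 = N · v_2 = (-1, 0, -1)ᵀ.

Sanity check: (A − (5)·I) v_1 = (0, 0, 0)ᵀ = 0. ✓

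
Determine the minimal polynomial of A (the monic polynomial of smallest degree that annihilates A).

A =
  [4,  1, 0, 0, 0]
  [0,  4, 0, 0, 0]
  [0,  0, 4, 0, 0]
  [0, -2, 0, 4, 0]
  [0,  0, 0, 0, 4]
x^2 - 8*x + 16

The characteristic polynomial is χ_A(x) = (x - 4)^5, so the eigenvalues are known. The minimal polynomial is
  m_A(x) = Π_λ (x − λ)^{k_λ}
where k_λ is the size of the *largest* Jordan block for λ (equivalently, the smallest k with (A − λI)^k v = 0 for every generalised eigenvector v of λ).

  λ = 4: largest Jordan block has size 2, contributing (x − 4)^2

So m_A(x) = (x - 4)^2 = x^2 - 8*x + 16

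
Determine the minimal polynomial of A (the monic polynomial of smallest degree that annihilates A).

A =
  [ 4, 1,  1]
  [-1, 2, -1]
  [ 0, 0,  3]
x^2 - 6*x + 9

The characteristic polynomial is χ_A(x) = (x - 3)^3, so the eigenvalues are known. The minimal polynomial is
  m_A(x) = Π_λ (x − λ)^{k_λ}
where k_λ is the size of the *largest* Jordan block for λ (equivalently, the smallest k with (A − λI)^k v = 0 for every generalised eigenvector v of λ).

  λ = 3: largest Jordan block has size 2, contributing (x − 3)^2

So m_A(x) = (x - 3)^2 = x^2 - 6*x + 9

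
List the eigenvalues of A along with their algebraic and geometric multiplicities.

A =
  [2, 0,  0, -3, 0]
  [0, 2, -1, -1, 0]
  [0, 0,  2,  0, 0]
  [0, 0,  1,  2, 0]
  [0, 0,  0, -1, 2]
λ = 2: alg = 5, geom = 3

Step 1 — factor the characteristic polynomial to read off the algebraic multiplicities:
  χ_A(x) = (x - 2)^5

Step 2 — compute geometric multiplicities via the rank-nullity identity g(λ) = n − rank(A − λI):
  rank(A − (2)·I) = 2, so dim ker(A − (2)·I) = n − 2 = 3

Summary:
  λ = 2: algebraic multiplicity = 5, geometric multiplicity = 3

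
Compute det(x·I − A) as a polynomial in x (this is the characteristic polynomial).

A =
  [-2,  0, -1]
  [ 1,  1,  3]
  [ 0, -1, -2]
x^3 + 3*x^2 + 3*x + 1

Expanding det(x·I − A) (e.g. by cofactor expansion or by noting that A is similar to its Jordan form J, which has the same characteristic polynomial as A) gives
  χ_A(x) = x^3 + 3*x^2 + 3*x + 1
which factors as (x + 1)^3. The eigenvalues (with algebraic multiplicities) are λ = -1 with multiplicity 3.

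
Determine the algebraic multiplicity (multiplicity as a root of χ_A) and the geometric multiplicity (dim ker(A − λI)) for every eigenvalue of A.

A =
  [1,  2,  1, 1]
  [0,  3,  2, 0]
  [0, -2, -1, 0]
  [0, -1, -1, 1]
λ = 1: alg = 4, geom = 2

Step 1 — factor the characteristic polynomial to read off the algebraic multiplicities:
  χ_A(x) = (x - 1)^4

Step 2 — compute geometric multiplicities via the rank-nullity identity g(λ) = n − rank(A − λI):
  rank(A − (1)·I) = 2, so dim ker(A − (1)·I) = n − 2 = 2

Summary:
  λ = 1: algebraic multiplicity = 4, geometric multiplicity = 2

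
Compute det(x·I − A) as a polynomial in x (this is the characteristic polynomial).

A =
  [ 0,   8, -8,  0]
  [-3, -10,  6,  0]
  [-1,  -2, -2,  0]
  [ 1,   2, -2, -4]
x^4 + 16*x^3 + 96*x^2 + 256*x + 256

Expanding det(x·I − A) (e.g. by cofactor expansion or by noting that A is similar to its Jordan form J, which has the same characteristic polynomial as A) gives
  χ_A(x) = x^4 + 16*x^3 + 96*x^2 + 256*x + 256
which factors as (x + 4)^4. The eigenvalues (with algebraic multiplicities) are λ = -4 with multiplicity 4.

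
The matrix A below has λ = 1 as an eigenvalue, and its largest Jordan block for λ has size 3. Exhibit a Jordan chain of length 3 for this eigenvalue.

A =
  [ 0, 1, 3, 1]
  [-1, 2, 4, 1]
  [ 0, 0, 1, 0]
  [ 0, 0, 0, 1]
A Jordan chain for λ = 1 of length 3:
v_1 = (1, 1, 0, 0)ᵀ
v_2 = (3, 4, 0, 0)ᵀ
v_3 = (0, 0, 1, 0)ᵀ

Let N = A − (1)·I. We want v_3 with N^3 v_3 = 0 but N^2 v_3 ≠ 0; then v_{j-1} := N · v_j for j = 3, …, 2.

Pick v_3 = (0, 0, 1, 0)ᵀ.
Then v_2 = N · v_3 = (3, 4, 0, 0)ᵀ.
Then v_1 = N · v_2 = (1, 1, 0, 0)ᵀ.

Sanity check: (A − (1)·I) v_1 = (0, 0, 0, 0)ᵀ = 0. ✓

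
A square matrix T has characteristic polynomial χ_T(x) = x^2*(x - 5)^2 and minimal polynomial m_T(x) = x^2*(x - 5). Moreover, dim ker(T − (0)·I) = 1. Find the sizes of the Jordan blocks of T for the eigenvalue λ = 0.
Block sizes for λ = 0: [2]

Step 1 — from the characteristic polynomial, algebraic multiplicity of λ = 0 is 2. From dim ker(T − (0)·I) = 1, there are exactly 1 Jordan blocks for λ = 0.
Step 2 — from the minimal polynomial, the factor (x − 0)^2 tells us the largest block for λ = 0 has size 2.
Step 3 — with total size 2, 1 blocks, and largest block 2, the block sizes (in nonincreasing order) are [2].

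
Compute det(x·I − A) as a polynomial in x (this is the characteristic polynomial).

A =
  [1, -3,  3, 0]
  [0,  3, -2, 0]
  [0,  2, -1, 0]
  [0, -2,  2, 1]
x^4 - 4*x^3 + 6*x^2 - 4*x + 1

Expanding det(x·I − A) (e.g. by cofactor expansion or by noting that A is similar to its Jordan form J, which has the same characteristic polynomial as A) gives
  χ_A(x) = x^4 - 4*x^3 + 6*x^2 - 4*x + 1
which factors as (x - 1)^4. The eigenvalues (with algebraic multiplicities) are λ = 1 with multiplicity 4.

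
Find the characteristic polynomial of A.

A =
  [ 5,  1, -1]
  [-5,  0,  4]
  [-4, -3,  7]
x^3 - 12*x^2 + 48*x - 64

Expanding det(x·I − A) (e.g. by cofactor expansion or by noting that A is similar to its Jordan form J, which has the same characteristic polynomial as A) gives
  χ_A(x) = x^3 - 12*x^2 + 48*x - 64
which factors as (x - 4)^3. The eigenvalues (with algebraic multiplicities) are λ = 4 with multiplicity 3.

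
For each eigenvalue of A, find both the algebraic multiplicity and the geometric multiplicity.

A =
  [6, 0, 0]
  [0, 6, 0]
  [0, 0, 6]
λ = 6: alg = 3, geom = 3

Step 1 — factor the characteristic polynomial to read off the algebraic multiplicities:
  χ_A(x) = (x - 6)^3

Step 2 — compute geometric multiplicities via the rank-nullity identity g(λ) = n − rank(A − λI):
  rank(A − (6)·I) = 0, so dim ker(A − (6)·I) = n − 0 = 3

Summary:
  λ = 6: algebraic multiplicity = 3, geometric multiplicity = 3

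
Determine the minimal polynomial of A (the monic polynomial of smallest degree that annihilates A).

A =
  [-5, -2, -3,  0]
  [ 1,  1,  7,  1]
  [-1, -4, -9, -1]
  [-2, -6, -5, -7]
x^3 + 15*x^2 + 75*x + 125

The characteristic polynomial is χ_A(x) = (x + 5)^4, so the eigenvalues are known. The minimal polynomial is
  m_A(x) = Π_λ (x − λ)^{k_λ}
where k_λ is the size of the *largest* Jordan block for λ (equivalently, the smallest k with (A − λI)^k v = 0 for every generalised eigenvector v of λ).

  λ = -5: largest Jordan block has size 3, contributing (x + 5)^3

So m_A(x) = (x + 5)^3 = x^3 + 15*x^2 + 75*x + 125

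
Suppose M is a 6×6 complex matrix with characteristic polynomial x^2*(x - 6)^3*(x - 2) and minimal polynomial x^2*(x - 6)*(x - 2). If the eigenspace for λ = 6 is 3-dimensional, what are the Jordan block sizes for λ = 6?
Block sizes for λ = 6: [1, 1, 1]

Step 1 — from the characteristic polynomial, algebraic multiplicity of λ = 6 is 3. From dim ker(M − (6)·I) = 3, there are exactly 3 Jordan blocks for λ = 6.
Step 2 — from the minimal polynomial, the factor (x − 6) tells us the largest block for λ = 6 has size 1.
Step 3 — with total size 3, 3 blocks, and largest block 1, the block sizes (in nonincreasing order) are [1, 1, 1].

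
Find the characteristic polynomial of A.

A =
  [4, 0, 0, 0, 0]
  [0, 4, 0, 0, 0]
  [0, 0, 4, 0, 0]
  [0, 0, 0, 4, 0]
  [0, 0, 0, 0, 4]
x^5 - 20*x^4 + 160*x^3 - 640*x^2 + 1280*x - 1024

Expanding det(x·I − A) (e.g. by cofactor expansion or by noting that A is similar to its Jordan form J, which has the same characteristic polynomial as A) gives
  χ_A(x) = x^5 - 20*x^4 + 160*x^3 - 640*x^2 + 1280*x - 1024
which factors as (x - 4)^5. The eigenvalues (with algebraic multiplicities) are λ = 4 with multiplicity 5.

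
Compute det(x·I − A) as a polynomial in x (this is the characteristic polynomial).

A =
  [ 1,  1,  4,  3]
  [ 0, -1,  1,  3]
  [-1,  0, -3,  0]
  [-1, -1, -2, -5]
x^4 + 8*x^3 + 24*x^2 + 32*x + 16

Expanding det(x·I − A) (e.g. by cofactor expansion or by noting that A is similar to its Jordan form J, which has the same characteristic polynomial as A) gives
  χ_A(x) = x^4 + 8*x^3 + 24*x^2 + 32*x + 16
which factors as (x + 2)^4. The eigenvalues (with algebraic multiplicities) are λ = -2 with multiplicity 4.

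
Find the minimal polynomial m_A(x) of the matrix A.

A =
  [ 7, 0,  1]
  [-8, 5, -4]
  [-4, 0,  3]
x^2 - 10*x + 25

The characteristic polynomial is χ_A(x) = (x - 5)^3, so the eigenvalues are known. The minimal polynomial is
  m_A(x) = Π_λ (x − λ)^{k_λ}
where k_λ is the size of the *largest* Jordan block for λ (equivalently, the smallest k with (A − λI)^k v = 0 for every generalised eigenvector v of λ).

  λ = 5: largest Jordan block has size 2, contributing (x − 5)^2

So m_A(x) = (x - 5)^2 = x^2 - 10*x + 25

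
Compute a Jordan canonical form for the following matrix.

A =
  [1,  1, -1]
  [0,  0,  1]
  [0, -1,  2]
J_2(1) ⊕ J_1(1)

The characteristic polynomial is
  det(x·I − A) = x^3 - 3*x^2 + 3*x - 1 = (x - 1)^3

Eigenvalues and multiplicities (the geometric multiplicity of λ is n − rank(A − λI), which equals the number of Jordan blocks for λ):
  λ = 1: algebraic multiplicity = 3, geometric multiplicity = 2

Determining the block sizes for each eigenvalue:
  λ = 1: 2 blocks summing to 3 forces exactly one block of size 2 and the rest size 1 → block sizes [2, 1]

Assembling the blocks gives a Jordan form
J =
  [1, 1, 0]
  [0, 1, 0]
  [0, 0, 1]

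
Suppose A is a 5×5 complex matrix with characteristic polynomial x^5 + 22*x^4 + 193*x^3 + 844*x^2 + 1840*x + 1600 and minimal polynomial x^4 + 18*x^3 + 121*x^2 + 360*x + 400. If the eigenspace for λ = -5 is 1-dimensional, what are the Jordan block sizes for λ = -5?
Block sizes for λ = -5: [2]

Step 1 — from the characteristic polynomial, algebraic multiplicity of λ = -5 is 2. From dim ker(A − (-5)·I) = 1, there are exactly 1 Jordan blocks for λ = -5.
Step 2 — from the minimal polynomial, the factor (x + 5)^2 tells us the largest block for λ = -5 has size 2.
Step 3 — with total size 2, 1 blocks, and largest block 2, the block sizes (in nonincreasing order) are [2].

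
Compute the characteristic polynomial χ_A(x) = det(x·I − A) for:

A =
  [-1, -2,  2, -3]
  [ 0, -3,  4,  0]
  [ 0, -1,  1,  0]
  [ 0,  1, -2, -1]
x^4 + 4*x^3 + 6*x^2 + 4*x + 1

Expanding det(x·I − A) (e.g. by cofactor expansion or by noting that A is similar to its Jordan form J, which has the same characteristic polynomial as A) gives
  χ_A(x) = x^4 + 4*x^3 + 6*x^2 + 4*x + 1
which factors as (x + 1)^4. The eigenvalues (with algebraic multiplicities) are λ = -1 with multiplicity 4.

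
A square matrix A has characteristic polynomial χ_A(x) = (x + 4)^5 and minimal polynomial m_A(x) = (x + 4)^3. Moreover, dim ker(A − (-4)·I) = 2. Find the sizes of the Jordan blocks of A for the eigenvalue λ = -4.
Block sizes for λ = -4: [3, 2]

Step 1 — from the characteristic polynomial, algebraic multiplicity of λ = -4 is 5. From dim ker(A − (-4)·I) = 2, there are exactly 2 Jordan blocks for λ = -4.
Step 2 — from the minimal polynomial, the factor (x + 4)^3 tells us the largest block for λ = -4 has size 3.
Step 3 — with total size 5, 2 blocks, and largest block 3, the block sizes (in nonincreasing order) are [3, 2].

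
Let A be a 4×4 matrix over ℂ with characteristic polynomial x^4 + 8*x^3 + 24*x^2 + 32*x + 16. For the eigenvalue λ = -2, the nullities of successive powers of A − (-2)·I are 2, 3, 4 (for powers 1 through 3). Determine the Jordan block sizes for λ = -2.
Block sizes for λ = -2: [3, 1]

From the dimensions of kernels of powers, the number of Jordan blocks of size at least j is d_j − d_{j−1} where d_j = dim ker(N^j) (with d_0 = 0). Computing the differences gives [2, 1, 1].
The number of blocks of size exactly k is (#blocks of size ≥ k) − (#blocks of size ≥ k + 1), so the partition is: 1 block(s) of size 1, 1 block(s) of size 3.
In nonincreasing order the block sizes are [3, 1].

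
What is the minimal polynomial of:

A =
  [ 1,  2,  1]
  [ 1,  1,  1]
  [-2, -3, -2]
x^3

The characteristic polynomial is χ_A(x) = x^3, so the eigenvalues are known. The minimal polynomial is
  m_A(x) = Π_λ (x − λ)^{k_λ}
where k_λ is the size of the *largest* Jordan block for λ (equivalently, the smallest k with (A − λI)^k v = 0 for every generalised eigenvector v of λ).

  λ = 0: largest Jordan block has size 3, contributing (x − 0)^3

So m_A(x) = x^3 = x^3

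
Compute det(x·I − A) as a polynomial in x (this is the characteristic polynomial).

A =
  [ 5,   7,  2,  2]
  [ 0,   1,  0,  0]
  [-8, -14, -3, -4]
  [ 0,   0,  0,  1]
x^4 - 4*x^3 + 6*x^2 - 4*x + 1

Expanding det(x·I − A) (e.g. by cofactor expansion or by noting that A is similar to its Jordan form J, which has the same characteristic polynomial as A) gives
  χ_A(x) = x^4 - 4*x^3 + 6*x^2 - 4*x + 1
which factors as (x - 1)^4. The eigenvalues (with algebraic multiplicities) are λ = 1 with multiplicity 4.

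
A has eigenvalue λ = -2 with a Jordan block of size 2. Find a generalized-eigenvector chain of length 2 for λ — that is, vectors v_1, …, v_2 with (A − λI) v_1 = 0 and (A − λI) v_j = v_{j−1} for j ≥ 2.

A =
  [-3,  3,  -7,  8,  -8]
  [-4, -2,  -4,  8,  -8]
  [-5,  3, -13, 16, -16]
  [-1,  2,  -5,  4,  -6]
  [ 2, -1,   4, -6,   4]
A Jordan chain for λ = -2 of length 2:
v_1 = (-1, -4, -5, -1, 2)ᵀ
v_2 = (1, 0, 0, 0, 0)ᵀ

Let N = A − (-2)·I. We want v_2 with N^2 v_2 = 0 but N^1 v_2 ≠ 0; then v_{j-1} := N · v_j for j = 2, …, 2.

Pick v_2 = (1, 0, 0, 0, 0)ᵀ.
Then v_1 = N · v_2 = (-1, -4, -5, -1, 2)ᵀ.

Sanity check: (A − (-2)·I) v_1 = (0, 0, 0, 0, 0)ᵀ = 0. ✓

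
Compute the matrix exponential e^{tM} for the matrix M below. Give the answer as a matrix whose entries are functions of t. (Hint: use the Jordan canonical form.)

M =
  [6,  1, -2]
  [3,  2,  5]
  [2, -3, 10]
e^{tM} =
  [-t^2*exp(6*t)/2 + exp(6*t), t^2*exp(6*t) + t*exp(6*t), -3*t^2*exp(6*t)/2 - 2*t*exp(6*t)]
  [-t^2*exp(6*t) + 3*t*exp(6*t), 2*t^2*exp(6*t) - 4*t*exp(6*t) + exp(6*t), -3*t^2*exp(6*t) + 5*t*exp(6*t)]
  [-t^2*exp(6*t)/2 + 2*t*exp(6*t), t^2*exp(6*t) - 3*t*exp(6*t), -3*t^2*exp(6*t)/2 + 4*t*exp(6*t) + exp(6*t)]

Strategy: write M = P · J · P⁻¹ where J is a Jordan canonical form, so e^{tM} = P · e^{tJ} · P⁻¹, and e^{tJ} can be computed block-by-block.

M has Jordan form
J =
  [6, 1, 0]
  [0, 6, 1]
  [0, 0, 6]
(up to reordering of blocks).

Per-block formulas:
  For a 3×3 Jordan block J_3(6): exp(t · J_3(6)) = e^(6t)·(I + t·N + (t^2/2)·N^2), where N is the 3×3 nilpotent shift.

After assembling e^{tJ} and conjugating by P, we get:

e^{tM} =
  [-t^2*exp(6*t)/2 + exp(6*t), t^2*exp(6*t) + t*exp(6*t), -3*t^2*exp(6*t)/2 - 2*t*exp(6*t)]
  [-t^2*exp(6*t) + 3*t*exp(6*t), 2*t^2*exp(6*t) - 4*t*exp(6*t) + exp(6*t), -3*t^2*exp(6*t) + 5*t*exp(6*t)]
  [-t^2*exp(6*t)/2 + 2*t*exp(6*t), t^2*exp(6*t) - 3*t*exp(6*t), -3*t^2*exp(6*t)/2 + 4*t*exp(6*t) + exp(6*t)]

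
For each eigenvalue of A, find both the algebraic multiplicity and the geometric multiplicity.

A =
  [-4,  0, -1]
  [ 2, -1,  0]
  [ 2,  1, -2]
λ = -3: alg = 1, geom = 1; λ = -2: alg = 2, geom = 1

Step 1 — factor the characteristic polynomial to read off the algebraic multiplicities:
  χ_A(x) = (x + 2)^2*(x + 3)

Step 2 — compute geometric multiplicities via the rank-nullity identity g(λ) = n − rank(A − λI):
  rank(A − (-3)·I) = 2, so dim ker(A − (-3)·I) = n − 2 = 1
  rank(A − (-2)·I) = 2, so dim ker(A − (-2)·I) = n − 2 = 1

Summary:
  λ = -3: algebraic multiplicity = 1, geometric multiplicity = 1
  λ = -2: algebraic multiplicity = 2, geometric multiplicity = 1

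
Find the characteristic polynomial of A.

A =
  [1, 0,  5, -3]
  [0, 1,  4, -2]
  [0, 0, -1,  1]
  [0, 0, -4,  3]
x^4 - 4*x^3 + 6*x^2 - 4*x + 1

Expanding det(x·I − A) (e.g. by cofactor expansion or by noting that A is similar to its Jordan form J, which has the same characteristic polynomial as A) gives
  χ_A(x) = x^4 - 4*x^3 + 6*x^2 - 4*x + 1
which factors as (x - 1)^4. The eigenvalues (with algebraic multiplicities) are λ = 1 with multiplicity 4.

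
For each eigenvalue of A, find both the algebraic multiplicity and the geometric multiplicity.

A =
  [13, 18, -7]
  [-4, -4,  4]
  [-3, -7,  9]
λ = 6: alg = 3, geom = 1

Step 1 — factor the characteristic polynomial to read off the algebraic multiplicities:
  χ_A(x) = (x - 6)^3

Step 2 — compute geometric multiplicities via the rank-nullity identity g(λ) = n − rank(A − λI):
  rank(A − (6)·I) = 2, so dim ker(A − (6)·I) = n − 2 = 1

Summary:
  λ = 6: algebraic multiplicity = 3, geometric multiplicity = 1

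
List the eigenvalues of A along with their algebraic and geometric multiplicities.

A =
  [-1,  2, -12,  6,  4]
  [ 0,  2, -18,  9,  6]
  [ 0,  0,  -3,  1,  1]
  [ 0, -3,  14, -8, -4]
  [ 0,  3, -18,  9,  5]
λ = -1: alg = 5, geom = 3

Step 1 — factor the characteristic polynomial to read off the algebraic multiplicities:
  χ_A(x) = (x + 1)^5

Step 2 — compute geometric multiplicities via the rank-nullity identity g(λ) = n − rank(A − λI):
  rank(A − (-1)·I) = 2, so dim ker(A − (-1)·I) = n − 2 = 3

Summary:
  λ = -1: algebraic multiplicity = 5, geometric multiplicity = 3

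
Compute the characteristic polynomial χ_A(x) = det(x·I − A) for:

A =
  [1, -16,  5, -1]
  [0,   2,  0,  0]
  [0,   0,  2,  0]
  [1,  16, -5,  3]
x^4 - 8*x^3 + 24*x^2 - 32*x + 16

Expanding det(x·I − A) (e.g. by cofactor expansion or by noting that A is similar to its Jordan form J, which has the same characteristic polynomial as A) gives
  χ_A(x) = x^4 - 8*x^3 + 24*x^2 - 32*x + 16
which factors as (x - 2)^4. The eigenvalues (with algebraic multiplicities) are λ = 2 with multiplicity 4.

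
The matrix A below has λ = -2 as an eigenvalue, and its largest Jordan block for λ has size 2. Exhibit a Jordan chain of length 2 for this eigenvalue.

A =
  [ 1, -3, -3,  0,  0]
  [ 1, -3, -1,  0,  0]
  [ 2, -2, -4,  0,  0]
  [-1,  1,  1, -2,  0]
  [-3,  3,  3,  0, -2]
A Jordan chain for λ = -2 of length 2:
v_1 = (3, 1, 2, -1, -3)ᵀ
v_2 = (1, 0, 0, 0, 0)ᵀ

Let N = A − (-2)·I. We want v_2 with N^2 v_2 = 0 but N^1 v_2 ≠ 0; then v_{j-1} := N · v_j for j = 2, …, 2.

Pick v_2 = (1, 0, 0, 0, 0)ᵀ.
Then v_1 = N · v_2 = (3, 1, 2, -1, -3)ᵀ.

Sanity check: (A − (-2)·I) v_1 = (0, 0, 0, 0, 0)ᵀ = 0. ✓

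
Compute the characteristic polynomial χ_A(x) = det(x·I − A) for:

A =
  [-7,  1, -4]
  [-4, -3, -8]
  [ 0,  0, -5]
x^3 + 15*x^2 + 75*x + 125

Expanding det(x·I − A) (e.g. by cofactor expansion or by noting that A is similar to its Jordan form J, which has the same characteristic polynomial as A) gives
  χ_A(x) = x^3 + 15*x^2 + 75*x + 125
which factors as (x + 5)^3. The eigenvalues (with algebraic multiplicities) are λ = -5 with multiplicity 3.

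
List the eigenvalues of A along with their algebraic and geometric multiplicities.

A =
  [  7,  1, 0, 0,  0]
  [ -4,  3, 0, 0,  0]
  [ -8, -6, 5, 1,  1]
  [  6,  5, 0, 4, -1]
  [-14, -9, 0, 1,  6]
λ = 5: alg = 5, geom = 3

Step 1 — factor the characteristic polynomial to read off the algebraic multiplicities:
  χ_A(x) = (x - 5)^5

Step 2 — compute geometric multiplicities via the rank-nullity identity g(λ) = n − rank(A − λI):
  rank(A − (5)·I) = 2, so dim ker(A − (5)·I) = n − 2 = 3

Summary:
  λ = 5: algebraic multiplicity = 5, geometric multiplicity = 3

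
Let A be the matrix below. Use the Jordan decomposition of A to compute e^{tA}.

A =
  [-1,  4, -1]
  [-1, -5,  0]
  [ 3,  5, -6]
e^{tA} =
  [t^2*exp(-4*t) + 3*t*exp(-4*t) + exp(-4*t), 3*t^2*exp(-4*t)/2 + 4*t*exp(-4*t), -t^2*exp(-4*t)/2 - t*exp(-4*t)]
  [-t^2*exp(-4*t) - t*exp(-4*t), -3*t^2*exp(-4*t)/2 - t*exp(-4*t) + exp(-4*t), t^2*exp(-4*t)/2]
  [-t^2*exp(-4*t) + 3*t*exp(-4*t), -3*t^2*exp(-4*t)/2 + 5*t*exp(-4*t), t^2*exp(-4*t)/2 - 2*t*exp(-4*t) + exp(-4*t)]

Strategy: write A = P · J · P⁻¹ where J is a Jordan canonical form, so e^{tA} = P · e^{tJ} · P⁻¹, and e^{tJ} can be computed block-by-block.

A has Jordan form
J =
  [-4,  1,  0]
  [ 0, -4,  1]
  [ 0,  0, -4]
(up to reordering of blocks).

Per-block formulas:
  For a 3×3 Jordan block J_3(-4): exp(t · J_3(-4)) = e^(-4t)·(I + t·N + (t^2/2)·N^2), where N is the 3×3 nilpotent shift.

After assembling e^{tJ} and conjugating by P, we get:

e^{tA} =
  [t^2*exp(-4*t) + 3*t*exp(-4*t) + exp(-4*t), 3*t^2*exp(-4*t)/2 + 4*t*exp(-4*t), -t^2*exp(-4*t)/2 - t*exp(-4*t)]
  [-t^2*exp(-4*t) - t*exp(-4*t), -3*t^2*exp(-4*t)/2 - t*exp(-4*t) + exp(-4*t), t^2*exp(-4*t)/2]
  [-t^2*exp(-4*t) + 3*t*exp(-4*t), -3*t^2*exp(-4*t)/2 + 5*t*exp(-4*t), t^2*exp(-4*t)/2 - 2*t*exp(-4*t) + exp(-4*t)]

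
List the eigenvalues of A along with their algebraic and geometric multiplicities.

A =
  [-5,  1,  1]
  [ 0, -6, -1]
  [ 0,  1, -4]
λ = -5: alg = 3, geom = 2

Step 1 — factor the characteristic polynomial to read off the algebraic multiplicities:
  χ_A(x) = (x + 5)^3

Step 2 — compute geometric multiplicities via the rank-nullity identity g(λ) = n − rank(A − λI):
  rank(A − (-5)·I) = 1, so dim ker(A − (-5)·I) = n − 1 = 2

Summary:
  λ = -5: algebraic multiplicity = 3, geometric multiplicity = 2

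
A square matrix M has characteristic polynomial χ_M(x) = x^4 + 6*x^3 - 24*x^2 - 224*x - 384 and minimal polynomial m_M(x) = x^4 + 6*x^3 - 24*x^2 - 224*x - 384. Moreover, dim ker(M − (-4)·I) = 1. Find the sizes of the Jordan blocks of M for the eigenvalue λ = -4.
Block sizes for λ = -4: [3]

Step 1 — from the characteristic polynomial, algebraic multiplicity of λ = -4 is 3. From dim ker(M − (-4)·I) = 1, there are exactly 1 Jordan blocks for λ = -4.
Step 2 — from the minimal polynomial, the factor (x + 4)^3 tells us the largest block for λ = -4 has size 3.
Step 3 — with total size 3, 1 blocks, and largest block 3, the block sizes (in nonincreasing order) are [3].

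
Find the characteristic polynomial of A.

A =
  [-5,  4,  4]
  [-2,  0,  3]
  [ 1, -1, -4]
x^3 + 9*x^2 + 27*x + 27

Expanding det(x·I − A) (e.g. by cofactor expansion or by noting that A is similar to its Jordan form J, which has the same characteristic polynomial as A) gives
  χ_A(x) = x^3 + 9*x^2 + 27*x + 27
which factors as (x + 3)^3. The eigenvalues (with algebraic multiplicities) are λ = -3 with multiplicity 3.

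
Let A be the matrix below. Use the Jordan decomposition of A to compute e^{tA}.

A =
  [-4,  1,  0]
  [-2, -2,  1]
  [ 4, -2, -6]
e^{tA} =
  [-t^2*exp(-4*t) + exp(-4*t), t^2*exp(-4*t) + t*exp(-4*t), t^2*exp(-4*t)/2]
  [-2*t*exp(-4*t), 2*t*exp(-4*t) + exp(-4*t), t*exp(-4*t)]
  [-2*t^2*exp(-4*t) + 4*t*exp(-4*t), 2*t^2*exp(-4*t) - 2*t*exp(-4*t), t^2*exp(-4*t) - 2*t*exp(-4*t) + exp(-4*t)]

Strategy: write A = P · J · P⁻¹ where J is a Jordan canonical form, so e^{tA} = P · e^{tJ} · P⁻¹, and e^{tJ} can be computed block-by-block.

A has Jordan form
J =
  [-4,  1,  0]
  [ 0, -4,  1]
  [ 0,  0, -4]
(up to reordering of blocks).

Per-block formulas:
  For a 3×3 Jordan block J_3(-4): exp(t · J_3(-4)) = e^(-4t)·(I + t·N + (t^2/2)·N^2), where N is the 3×3 nilpotent shift.

After assembling e^{tJ} and conjugating by P, we get:

e^{tA} =
  [-t^2*exp(-4*t) + exp(-4*t), t^2*exp(-4*t) + t*exp(-4*t), t^2*exp(-4*t)/2]
  [-2*t*exp(-4*t), 2*t*exp(-4*t) + exp(-4*t), t*exp(-4*t)]
  [-2*t^2*exp(-4*t) + 4*t*exp(-4*t), 2*t^2*exp(-4*t) - 2*t*exp(-4*t), t^2*exp(-4*t) - 2*t*exp(-4*t) + exp(-4*t)]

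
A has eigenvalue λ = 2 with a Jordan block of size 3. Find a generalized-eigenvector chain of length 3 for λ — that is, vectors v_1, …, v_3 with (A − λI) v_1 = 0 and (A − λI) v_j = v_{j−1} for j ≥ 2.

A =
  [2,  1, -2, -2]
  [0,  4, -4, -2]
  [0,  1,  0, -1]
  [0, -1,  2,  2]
A Jordan chain for λ = 2 of length 3:
v_1 = (2, 2, 1, 0)ᵀ
v_2 = (1, 2, 1, -1)ᵀ
v_3 = (0, 1, 0, 0)ᵀ

Let N = A − (2)·I. We want v_3 with N^3 v_3 = 0 but N^2 v_3 ≠ 0; then v_{j-1} := N · v_j for j = 3, …, 2.

Pick v_3 = (0, 1, 0, 0)ᵀ.
Then v_2 = N · v_3 = (1, 2, 1, -1)ᵀ.
Then v_1 = N · v_2 = (2, 2, 1, 0)ᵀ.

Sanity check: (A − (2)·I) v_1 = (0, 0, 0, 0)ᵀ = 0. ✓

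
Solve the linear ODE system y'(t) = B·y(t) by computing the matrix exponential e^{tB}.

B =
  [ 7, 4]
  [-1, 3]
e^{tB} =
  [2*t*exp(5*t) + exp(5*t), 4*t*exp(5*t)]
  [-t*exp(5*t), -2*t*exp(5*t) + exp(5*t)]

Strategy: write B = P · J · P⁻¹ where J is a Jordan canonical form, so e^{tB} = P · e^{tJ} · P⁻¹, and e^{tJ} can be computed block-by-block.

B has Jordan form
J =
  [5, 1]
  [0, 5]
(up to reordering of blocks).

Per-block formulas:
  For a 2×2 Jordan block J_2(5): exp(t · J_2(5)) = e^(5t)·(I + t·N), where N is the 2×2 nilpotent shift.

After assembling e^{tJ} and conjugating by P, we get:

e^{tB} =
  [2*t*exp(5*t) + exp(5*t), 4*t*exp(5*t)]
  [-t*exp(5*t), -2*t*exp(5*t) + exp(5*t)]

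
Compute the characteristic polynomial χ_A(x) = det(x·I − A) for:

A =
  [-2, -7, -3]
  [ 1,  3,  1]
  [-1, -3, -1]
x^3

Expanding det(x·I − A) (e.g. by cofactor expansion or by noting that A is similar to its Jordan form J, which has the same characteristic polynomial as A) gives
  χ_A(x) = x^3
which factors as x^3. The eigenvalues (with algebraic multiplicities) are λ = 0 with multiplicity 3.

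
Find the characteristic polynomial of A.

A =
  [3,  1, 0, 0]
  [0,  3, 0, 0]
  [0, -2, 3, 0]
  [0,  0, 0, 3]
x^4 - 12*x^3 + 54*x^2 - 108*x + 81

Expanding det(x·I − A) (e.g. by cofactor expansion or by noting that A is similar to its Jordan form J, which has the same characteristic polynomial as A) gives
  χ_A(x) = x^4 - 12*x^3 + 54*x^2 - 108*x + 81
which factors as (x - 3)^4. The eigenvalues (with algebraic multiplicities) are λ = 3 with multiplicity 4.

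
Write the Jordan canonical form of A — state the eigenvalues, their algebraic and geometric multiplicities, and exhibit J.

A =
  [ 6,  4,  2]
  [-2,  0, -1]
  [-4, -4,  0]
J_2(2) ⊕ J_1(2)

The characteristic polynomial is
  det(x·I − A) = x^3 - 6*x^2 + 12*x - 8 = (x - 2)^3

Eigenvalues and multiplicities (the geometric multiplicity of λ is n − rank(A − λI), which equals the number of Jordan blocks for λ):
  λ = 2: algebraic multiplicity = 3, geometric multiplicity = 2

Determining the block sizes for each eigenvalue:
  λ = 2: 2 blocks summing to 3 forces exactly one block of size 2 and the rest size 1 → block sizes [2, 1]

Assembling the blocks gives a Jordan form
J =
  [2, 1, 0]
  [0, 2, 0]
  [0, 0, 2]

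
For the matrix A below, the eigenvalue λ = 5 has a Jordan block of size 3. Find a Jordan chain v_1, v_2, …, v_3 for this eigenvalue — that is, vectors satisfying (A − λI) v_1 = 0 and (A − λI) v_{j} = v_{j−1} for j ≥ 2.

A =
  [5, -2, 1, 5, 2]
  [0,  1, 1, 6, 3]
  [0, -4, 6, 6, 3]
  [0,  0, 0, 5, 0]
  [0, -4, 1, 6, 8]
A Jordan chain for λ = 5 of length 3:
v_1 = (-4, 0, 0, 0, 0)ᵀ
v_2 = (-2, -4, -4, 0, -4)ᵀ
v_3 = (0, 1, 0, 0, 0)ᵀ

Let N = A − (5)·I. We want v_3 with N^3 v_3 = 0 but N^2 v_3 ≠ 0; then v_{j-1} := N · v_j for j = 3, …, 2.

Pick v_3 = (0, 1, 0, 0, 0)ᵀ.
Then v_2 = N · v_3 = (-2, -4, -4, 0, -4)ᵀ.
Then v_1 = N · v_2 = (-4, 0, 0, 0, 0)ᵀ.

Sanity check: (A − (5)·I) v_1 = (0, 0, 0, 0, 0)ᵀ = 0. ✓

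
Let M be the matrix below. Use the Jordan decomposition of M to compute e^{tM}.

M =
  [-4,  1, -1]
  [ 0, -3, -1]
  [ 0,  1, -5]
e^{tM} =
  [exp(-4*t), t*exp(-4*t), -t*exp(-4*t)]
  [0, t*exp(-4*t) + exp(-4*t), -t*exp(-4*t)]
  [0, t*exp(-4*t), -t*exp(-4*t) + exp(-4*t)]

Strategy: write M = P · J · P⁻¹ where J is a Jordan canonical form, so e^{tM} = P · e^{tJ} · P⁻¹, and e^{tJ} can be computed block-by-block.

M has Jordan form
J =
  [-4,  1,  0]
  [ 0, -4,  0]
  [ 0,  0, -4]
(up to reordering of blocks).

Per-block formulas:
  For a 2×2 Jordan block J_2(-4): exp(t · J_2(-4)) = e^(-4t)·(I + t·N), where N is the 2×2 nilpotent shift.
  For a 1×1 block at λ = -4: exp(t · [-4]) = [e^(-4t)].

After assembling e^{tJ} and conjugating by P, we get:

e^{tM} =
  [exp(-4*t), t*exp(-4*t), -t*exp(-4*t)]
  [0, t*exp(-4*t) + exp(-4*t), -t*exp(-4*t)]
  [0, t*exp(-4*t), -t*exp(-4*t) + exp(-4*t)]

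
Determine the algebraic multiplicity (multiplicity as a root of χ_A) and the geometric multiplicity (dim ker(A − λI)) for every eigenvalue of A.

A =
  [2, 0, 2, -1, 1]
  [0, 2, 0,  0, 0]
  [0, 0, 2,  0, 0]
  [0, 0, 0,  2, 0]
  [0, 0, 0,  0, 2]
λ = 2: alg = 5, geom = 4

Step 1 — factor the characteristic polynomial to read off the algebraic multiplicities:
  χ_A(x) = (x - 2)^5

Step 2 — compute geometric multiplicities via the rank-nullity identity g(λ) = n − rank(A − λI):
  rank(A − (2)·I) = 1, so dim ker(A − (2)·I) = n − 1 = 4

Summary:
  λ = 2: algebraic multiplicity = 5, geometric multiplicity = 4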